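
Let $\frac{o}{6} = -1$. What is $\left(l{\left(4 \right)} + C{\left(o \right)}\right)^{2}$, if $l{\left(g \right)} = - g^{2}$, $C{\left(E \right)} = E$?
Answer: $484$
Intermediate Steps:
$o = -6$ ($o = 6 \left(-1\right) = -6$)
$\left(l{\left(4 \right)} + C{\left(o \right)}\right)^{2} = \left(- 4^{2} - 6\right)^{2} = \left(\left(-1\right) 16 - 6\right)^{2} = \left(-16 - 6\right)^{2} = \left(-22\right)^{2} = 484$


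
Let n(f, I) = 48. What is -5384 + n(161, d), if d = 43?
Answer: -5336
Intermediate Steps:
-5384 + n(161, d) = -5384 + 48 = -5336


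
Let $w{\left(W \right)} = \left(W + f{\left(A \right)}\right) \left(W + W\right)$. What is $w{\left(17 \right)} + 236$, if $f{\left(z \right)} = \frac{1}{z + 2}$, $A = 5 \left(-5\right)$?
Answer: $\frac{18688}{23} \approx 812.52$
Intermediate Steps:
$A = -25$
$f{\left(z \right)} = \frac{1}{2 + z}$
$w{\left(W \right)} = 2 W \left(- \frac{1}{23} + W\right)$ ($w{\left(W \right)} = \left(W + \frac{1}{2 - 25}\right) \left(W + W\right) = \left(W + \frac{1}{-23}\right) 2 W = \left(W - \frac{1}{23}\right) 2 W = \left(- \frac{1}{23} + W\right) 2 W = 2 W \left(- \frac{1}{23} + W\right)$)
$w{\left(17 \right)} + 236 = \frac{2}{23} \cdot 17 \left(-1 + 23 \cdot 17\right) + 236 = \frac{2}{23} \cdot 17 \left(-1 + 391\right) + 236 = \frac{2}{23} \cdot 17 \cdot 390 + 236 = \frac{13260}{23} + 236 = \frac{18688}{23}$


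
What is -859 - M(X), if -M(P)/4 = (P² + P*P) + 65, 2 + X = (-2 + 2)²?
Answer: -567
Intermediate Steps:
X = -2 (X = -2 + (-2 + 2)² = -2 + 0² = -2 + 0 = -2)
M(P) = -260 - 8*P² (M(P) = -4*((P² + P*P) + 65) = -4*((P² + P²) + 65) = -4*(2*P² + 65) = -4*(65 + 2*P²) = -260 - 8*P²)
-859 - M(X) = -859 - (-260 - 8*(-2)²) = -859 - (-260 - 8*4) = -859 - (-260 - 32) = -859 - 1*(-292) = -859 + 292 = -567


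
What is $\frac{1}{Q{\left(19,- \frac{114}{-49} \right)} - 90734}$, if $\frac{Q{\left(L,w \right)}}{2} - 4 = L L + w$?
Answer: $- \frac{49}{4409968} \approx -1.1111 \cdot 10^{-5}$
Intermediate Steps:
$Q{\left(L,w \right)} = 8 + 2 w + 2 L^{2}$ ($Q{\left(L,w \right)} = 8 + 2 \left(L L + w\right) = 8 + 2 \left(L^{2} + w\right) = 8 + 2 \left(w + L^{2}\right) = 8 + \left(2 w + 2 L^{2}\right) = 8 + 2 w + 2 L^{2}$)
$\frac{1}{Q{\left(19,- \frac{114}{-49} \right)} - 90734} = \frac{1}{\left(8 + 2 \left(- \frac{114}{-49}\right) + 2 \cdot 19^{2}\right) - 90734} = \frac{1}{\left(8 + 2 \left(\left(-114\right) \left(- \frac{1}{49}\right)\right) + 2 \cdot 361\right) - 90734} = \frac{1}{\left(8 + 2 \cdot \frac{114}{49} + 722\right) - 90734} = \frac{1}{\left(8 + \frac{228}{49} + 722\right) - 90734} = \frac{1}{\frac{35998}{49} - 90734} = \frac{1}{- \frac{4409968}{49}} = - \frac{49}{4409968}$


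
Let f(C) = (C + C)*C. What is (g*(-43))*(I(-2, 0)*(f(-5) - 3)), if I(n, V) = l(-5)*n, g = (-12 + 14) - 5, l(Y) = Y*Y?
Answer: -303150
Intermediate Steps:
l(Y) = Y²
g = -3 (g = 2 - 5 = -3)
f(C) = 2*C² (f(C) = (2*C)*C = 2*C²)
I(n, V) = 25*n (I(n, V) = (-5)²*n = 25*n)
(g*(-43))*(I(-2, 0)*(f(-5) - 3)) = (-3*(-43))*((25*(-2))*(2*(-5)² - 3)) = 129*(-50*(2*25 - 3)) = 129*(-50*(50 - 3)) = 129*(-50*47) = 129*(-2350) = -303150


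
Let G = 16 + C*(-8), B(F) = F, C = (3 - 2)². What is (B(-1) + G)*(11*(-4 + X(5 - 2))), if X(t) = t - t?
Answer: -308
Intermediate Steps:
X(t) = 0
C = 1 (C = 1² = 1)
G = 8 (G = 16 + 1*(-8) = 16 - 8 = 8)
(B(-1) + G)*(11*(-4 + X(5 - 2))) = (-1 + 8)*(11*(-4 + 0)) = 7*(11*(-4)) = 7*(-44) = -308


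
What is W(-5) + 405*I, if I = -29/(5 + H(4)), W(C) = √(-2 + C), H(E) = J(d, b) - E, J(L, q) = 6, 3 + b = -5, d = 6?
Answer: -11745/7 + I*√7 ≈ -1677.9 + 2.6458*I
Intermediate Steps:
b = -8 (b = -3 - 5 = -8)
H(E) = 6 - E
I = -29/7 (I = -29/(5 + (6 - 1*4)) = -29/(5 + (6 - 4)) = -29/(5 + 2) = -29/7 ≈ -4.1429)
W(-5) + 405*I = √(-2 - 5) + 405*(-29/7) = √(-7) - 11745/7 = I*√7 - 11745/7 = -11745/7 + I*√7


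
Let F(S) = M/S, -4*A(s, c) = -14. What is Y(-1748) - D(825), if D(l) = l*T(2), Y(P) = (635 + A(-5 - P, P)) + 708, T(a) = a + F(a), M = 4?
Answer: -3907/2 ≈ -1953.5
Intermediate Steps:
A(s, c) = 7/2 (A(s, c) = -1/4*(-14) = 7/2)
F(S) = 4/S
T(a) = a + 4/a
Y(P) = 2693/2 (Y(P) = (635 + 7/2) + 708 = 1277/2 + 708 = 2693/2)
D(l) = 4*l (D(l) = l*(2 + 4/2) = l*(2 + 4*(1/2)) = l*(2 + 2) = l*4 = 4*l)
Y(-1748) - D(825) = 2693/2 - 4*825 = 2693/2 - 1*3300 = 2693/2 - 3300 = -3907/2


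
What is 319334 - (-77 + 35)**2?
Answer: 317570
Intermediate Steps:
319334 - (-77 + 35)**2 = 319334 - 1*(-42)**2 = 319334 - 1*1764 = 319334 - 1764 = 317570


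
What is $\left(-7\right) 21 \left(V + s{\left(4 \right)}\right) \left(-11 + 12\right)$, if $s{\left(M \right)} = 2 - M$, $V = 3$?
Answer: $-147$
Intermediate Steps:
$\left(-7\right) 21 \left(V + s{\left(4 \right)}\right) \left(-11 + 12\right) = \left(-7\right) 21 \left(3 + \left(2 - 4\right)\right) \left(-11 + 12\right) = - 147 \left(3 + \left(2 - 4\right)\right) 1 = - 147 \left(3 - 2\right) 1 = - 147 \cdot 1 \cdot 1 = \left(-147\right) 1 = -147$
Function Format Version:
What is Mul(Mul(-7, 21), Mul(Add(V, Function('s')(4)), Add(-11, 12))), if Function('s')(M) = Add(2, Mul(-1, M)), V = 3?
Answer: -147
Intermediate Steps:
Mul(Mul(-7, 21), Mul(Add(V, Function('s')(4)), Add(-11, 12))) = Mul(Mul(-7, 21), Mul(Add(3, Add(2, Mul(-1, 4))), Add(-11, 12))) = Mul(-147, Mul(Add(3, Add(2, -4)), 1)) = Mul(-147, Mul(Add(3, -2), 1)) = Mul(-147, Mul(1, 1)) = Mul(-147, 1) = -147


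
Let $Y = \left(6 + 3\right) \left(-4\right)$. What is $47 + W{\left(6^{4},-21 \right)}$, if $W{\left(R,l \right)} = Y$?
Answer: $11$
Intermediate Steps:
$Y = -36$ ($Y = 9 \left(-4\right) = -36$)
$W{\left(R,l \right)} = -36$
$47 + W{\left(6^{4},-21 \right)} = 47 - 36 = 11$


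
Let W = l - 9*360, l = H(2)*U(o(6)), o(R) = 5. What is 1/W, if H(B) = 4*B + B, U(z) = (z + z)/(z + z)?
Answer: -1/3230 ≈ -0.00030960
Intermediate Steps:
U(z) = 1 (U(z) = (2*z)/((2*z)) = (2*z)*(1/(2*z)) = 1)
H(B) = 5*B
l = 10 (l = (5*2)*1 = 10*1 = 10)
W = -3230 (W = 10 - 9*360 = 10 - 3240 = -3230)
1/W = 1/(-3230) = -1/3230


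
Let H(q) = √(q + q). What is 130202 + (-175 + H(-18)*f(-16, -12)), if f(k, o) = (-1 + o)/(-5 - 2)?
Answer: 130027 + 78*I/7 ≈ 1.3003e+5 + 11.143*I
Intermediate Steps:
f(k, o) = ⅐ - o/7 (f(k, o) = (-1 + o)/(-7) = (-1 + o)*(-⅐) = ⅐ - o/7)
H(q) = √2*√q (H(q) = √(2*q) = √2*√q)
130202 + (-175 + H(-18)*f(-16, -12)) = 130202 + (-175 + (√2*√(-18))*(⅐ - ⅐*(-12))) = 130202 + (-175 + (√2*(3*I*√2))*(⅐ + 12/7)) = 130202 + (-175 + (6*I)*(13/7)) = 130202 + (-175 + 78*I/7) = 130027 + 78*I/7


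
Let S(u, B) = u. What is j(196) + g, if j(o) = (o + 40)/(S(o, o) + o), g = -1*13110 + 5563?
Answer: -739547/98 ≈ -7546.4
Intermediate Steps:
g = -7547 (g = -13110 + 5563 = -7547)
j(o) = (40 + o)/(2*o) (j(o) = (o + 40)/(o + o) = (40 + o)/((2*o)) = (40 + o)*(1/(2*o)) = (40 + o)/(2*o))
j(196) + g = (½)*(40 + 196)/196 - 7547 = (½)*(1/196)*236 - 7547 = 59/98 - 7547 = -739547/98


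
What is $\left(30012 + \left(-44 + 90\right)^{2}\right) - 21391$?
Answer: $10737$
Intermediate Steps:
$\left(30012 + \left(-44 + 90\right)^{2}\right) - 21391 = \left(30012 + 46^{2}\right) - 21391 = \left(30012 + 2116\right) - 21391 = 32128 - 21391 = 10737$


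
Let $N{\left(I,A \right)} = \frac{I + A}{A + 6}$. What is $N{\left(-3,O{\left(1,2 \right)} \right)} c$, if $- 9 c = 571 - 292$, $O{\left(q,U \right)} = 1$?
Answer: $\frac{62}{7} \approx 8.8571$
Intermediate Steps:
$N{\left(I,A \right)} = \frac{A + I}{6 + A}$
$c = -31$ ($c = - \frac{571 - 292}{9} = \left(- \frac{1}{9}\right) 279 = -31$)
$N{\left(-3,O{\left(1,2 \right)} \right)} c = \frac{1 - 3}{6 + 1} \left(-31\right) = \frac{1}{7} \left(-2\right) \left(-31\right) = \left(- \frac{2}{7}\right) \left(-31\right) = \frac{62}{7}$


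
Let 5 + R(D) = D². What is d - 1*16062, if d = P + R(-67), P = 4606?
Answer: -6972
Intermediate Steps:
R(D) = -5 + D²
d = 9090 (d = 4606 + (-5 + (-67)²) = 4606 + (-5 + 4489) = 4606 + 4484 = 9090)
d - 1*16062 = 9090 - 1*16062 = 9090 - 16062 = -6972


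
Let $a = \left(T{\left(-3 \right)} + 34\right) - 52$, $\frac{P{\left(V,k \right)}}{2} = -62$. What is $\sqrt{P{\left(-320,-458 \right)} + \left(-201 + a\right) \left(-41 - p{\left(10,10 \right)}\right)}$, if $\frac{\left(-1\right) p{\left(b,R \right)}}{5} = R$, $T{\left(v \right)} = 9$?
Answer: $i \sqrt{2014} \approx 44.878 i$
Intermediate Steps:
$P{\left(V,k \right)} = -124$ ($P{\left(V,k \right)} = 2 \left(-62\right) = -124$)
$a = -9$ ($a = \left(9 + 34\right) - 52 = 43 - 52 = -9$)
$p{\left(b,R \right)} = - 5 R$
$\sqrt{P{\left(-320,-458 \right)} + \left(-201 + a\right) \left(-41 - p{\left(10,10 \right)}\right)} = \sqrt{-124 + \left(-201 - 9\right) \left(-41 - \left(-5\right) 10\right)} = \sqrt{-124 - 210 \left(-41 - -50\right)} = \sqrt{-124 - 210 \left(-41 + 50\right)} = \sqrt{-124 - 1890} = \sqrt{-2014} = i \sqrt{2014}$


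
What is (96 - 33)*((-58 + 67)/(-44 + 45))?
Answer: 567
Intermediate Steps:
(96 - 33)*((-58 + 67)/(-44 + 45)) = 63*(9/1) = 63*(9*1) = 63*9 = 567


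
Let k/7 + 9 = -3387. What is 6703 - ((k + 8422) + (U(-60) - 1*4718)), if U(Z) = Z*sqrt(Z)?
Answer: 26771 + 120*I*sqrt(15) ≈ 26771.0 + 464.76*I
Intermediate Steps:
U(Z) = Z**(3/2)
k = -23772 (k = -63 + 7*(-3387) = -63 - 23709 = -23772)
6703 - ((k + 8422) + (U(-60) - 1*4718)) = 6703 - ((-23772 + 8422) + ((-60)**(3/2) - 1*4718)) = 6703 - (-15350 + (-120*I*sqrt(15) - 4718)) = 6703 - (-15350 + (-4718 - 120*I*sqrt(15))) = 6703 - (-20068 - 120*I*sqrt(15)) = 6703 + (20068 + 120*I*sqrt(15)) = 26771 + 120*I*sqrt(15)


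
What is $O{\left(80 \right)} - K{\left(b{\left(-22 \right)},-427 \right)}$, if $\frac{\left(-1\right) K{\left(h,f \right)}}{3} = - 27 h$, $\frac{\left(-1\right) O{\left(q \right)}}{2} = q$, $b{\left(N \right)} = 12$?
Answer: $-1132$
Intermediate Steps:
$O{\left(q \right)} = - 2 q$
$K{\left(h,f \right)} = 81 h$ ($K{\left(h,f \right)} = - 3 \left(- 27 h\right) = 81 h$)
$O{\left(80 \right)} - K{\left(b{\left(-22 \right)},-427 \right)} = \left(-2\right) 80 - 81 \cdot 12 = -160 - 972 = -1132$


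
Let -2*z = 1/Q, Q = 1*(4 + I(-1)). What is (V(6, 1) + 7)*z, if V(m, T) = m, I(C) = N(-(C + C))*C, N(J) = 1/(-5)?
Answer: -65/42 ≈ -1.5476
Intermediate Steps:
N(J) = -⅕
I(C) = -C/5
Q = 21/5 (Q = 1*(4 - ⅕*(-1)) = 1*(4 + ⅕) = 1*(21/5) = 21/5 ≈ 4.2000)
z = -5/42 (z = -1/(2*21/5) = -½*5/21 = -5/42 ≈ -0.11905)
(V(6, 1) + 7)*z = (6 + 7)*(-5/42) = 13*(-5/42) = -65/42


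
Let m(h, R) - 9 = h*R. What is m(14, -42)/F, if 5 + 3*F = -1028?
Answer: 1737/1033 ≈ 1.6815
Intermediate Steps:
m(h, R) = 9 + R*h (m(h, R) = 9 + h*R = 9 + R*h)
F = -1033/3 (F = -5/3 + (1/3)*(-1028) = -5/3 - 1028/3 = -1033/3 ≈ -344.33)
m(14, -42)/F = (9 - 42*14)/(-1033/3) = (9 - 588)*(-3/1033) = -579*(-3/1033) = 1737/1033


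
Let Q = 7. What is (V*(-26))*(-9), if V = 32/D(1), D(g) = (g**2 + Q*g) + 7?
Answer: 2496/5 ≈ 499.20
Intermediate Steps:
D(g) = 7 + g**2 + 7*g (D(g) = (g**2 + 7*g) + 7 = 7 + g**2 + 7*g)
V = 32/15 (V = 32/(7 + 1**2 + 7*1) = 32/(7 + 1 + 7) = 32/15 ≈ 2.1333)
(V*(-26))*(-9) = ((32/15)*(-26))*(-9) = -832/15*(-9) = 2496/5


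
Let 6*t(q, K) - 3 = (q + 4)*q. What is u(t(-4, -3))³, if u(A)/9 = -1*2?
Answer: -5832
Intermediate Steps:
t(q, K) = ½ + q*(4 + q)/6 (t(q, K) = ½ + ((q + 4)*q)/6 = ½ + ((4 + q)*q)/6 = ½ + (q*(4 + q))/6 = ½ + q*(4 + q)/6)
u(A) = -18 (u(A) = 9*(-1*2) = 9*(-2) = -18)
u(t(-4, -3))³ = (-18)³ = -5832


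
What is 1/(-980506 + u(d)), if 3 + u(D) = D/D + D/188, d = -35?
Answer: -188/184335539 ≈ -1.0199e-6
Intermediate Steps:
d = -35 (d = -35*1 = -35)
u(D) = -2 + D/188 (u(D) = -3 + (D/D + D/188) = -3 + (1 + D*(1/188)) = -3 + (1 + D/188) = -2 + D/188)
1/(-980506 + u(d)) = 1/(-980506 + (-2 + (1/188)*(-35))) = 1/(-980506 + (-2 - 35/188)) = 1/(-980506 - 411/188) = 1/(-184335539/188) = -188/184335539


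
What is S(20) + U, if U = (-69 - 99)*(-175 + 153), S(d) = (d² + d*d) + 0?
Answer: 4496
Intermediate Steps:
S(d) = 2*d² (S(d) = (d² + d²) + 0 = 2*d² + 0 = 2*d²)
U = 3696 (U = -168*(-22) = 3696)
S(20) + U = 2*20² + 3696 = 2*400 + 3696 = 800 + 3696 = 4496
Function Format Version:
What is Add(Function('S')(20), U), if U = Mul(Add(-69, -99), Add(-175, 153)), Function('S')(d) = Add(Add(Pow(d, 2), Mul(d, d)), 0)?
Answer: 4496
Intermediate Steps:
Function('S')(d) = Mul(2, Pow(d, 2)) (Function('S')(d) = Add(Add(Pow(d, 2), Pow(d, 2)), 0) = Add(Mul(2, Pow(d, 2)), 0) = Mul(2, Pow(d, 2)))
U = 3696 (U = Mul(-168, -22) = 3696)
Add(Function('S')(20), U) = Add(Mul(2, Pow(20, 2)), 3696) = Add(Mul(2, 400), 3696) = Add(800, 3696) = 4496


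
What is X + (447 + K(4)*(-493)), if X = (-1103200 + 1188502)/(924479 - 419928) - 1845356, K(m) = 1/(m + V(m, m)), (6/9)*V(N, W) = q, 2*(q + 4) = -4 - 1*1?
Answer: -930807335793/504551 ≈ -1.8448e+6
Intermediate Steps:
q = -13/2 (q = -4 + (-4 - 1*1)/2 = -4 + (-4 - 1)/2 = -4 + (½)*(-5) = -4 - 5/2 = -13/2 ≈ -6.5000)
V(N, W) = -39/4 (V(N, W) = (3/2)*(-13/2) = -39/4)
K(m) = 1/(-39/4 + m) (K(m) = 1/(m - 39/4) = 1/(-39/4 + m))
X = -931076129854/504551 (X = 85302/504551 - 1845356 = -931076129854/504551 ≈ -1.8454e+6)
X + (447 + K(4)*(-493)) = -931076129854/504551 + (447 + (4/(-39 + 4*4))*(-493)) = -931076129854/504551 + (447 + (4/(-39 + 16))*(-493)) = -931076129854/504551 + (447 + (4/(-23))*(-493)) = -931076129854/504551 + (447 + (4*(-1/23))*(-493)) = -931076129854/504551 + (447 - 4/23*(-493)) = -931076129854/504551 + (447 + 1972/23) = -931076129854/504551 + 12253/23 = -930807335793/504551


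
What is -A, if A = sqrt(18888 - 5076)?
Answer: -2*sqrt(3453) ≈ -117.52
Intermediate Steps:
A = 2*sqrt(3453) (A = sqrt(13812) = 2*sqrt(3453) ≈ 117.52)
-A = -2*sqrt(3453)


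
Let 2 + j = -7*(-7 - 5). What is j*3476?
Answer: 285032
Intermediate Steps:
j = 82 (j = -2 - 7*(-7 - 5) = -2 - 7*(-12) = -2 + 84 = 82)
j*3476 = 82*3476 = 285032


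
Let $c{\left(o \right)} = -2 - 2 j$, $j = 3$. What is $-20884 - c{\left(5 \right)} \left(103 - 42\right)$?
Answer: $-20396$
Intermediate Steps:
$c{\left(o \right)} = -8$ ($c{\left(o \right)} = -2 - 6 = -8$)
$-20884 - c{\left(5 \right)} \left(103 - 42\right) = -20884 - - 8 \left(103 - 42\right) = -20884 - \left(-8\right) 61 = -20884 - -488 = -20884 + 488 = -20396$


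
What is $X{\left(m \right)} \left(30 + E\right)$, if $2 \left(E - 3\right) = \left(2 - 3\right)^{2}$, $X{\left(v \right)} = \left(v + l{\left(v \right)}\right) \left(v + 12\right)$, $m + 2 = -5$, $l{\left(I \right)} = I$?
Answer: $-2345$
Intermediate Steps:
$m = -7$ ($m = -2 - 5 = -7$)
$X{\left(v \right)} = 2 v \left(12 + v\right)$ ($X{\left(v \right)} = \left(v + v\right) \left(v + 12\right) = 2 v \left(12 + v\right)$)
$E = \frac{7}{2}$ ($E = 3 + \frac{\left(2 - 3\right)^{2}}{2} = 3 + \frac{\left(-1\right)^{2}}{2} = 3 + \frac{1}{2} \cdot 1 = 3 + \frac{1}{2} = \frac{7}{2} \approx 3.5$)
$X{\left(m \right)} \left(30 + E\right) = 2 \left(-7\right) \left(12 - 7\right) \left(30 + \frac{7}{2}\right) = 2 \left(-7\right) 5 \cdot \frac{67}{2} = \left(-70\right) \frac{67}{2} = -2345$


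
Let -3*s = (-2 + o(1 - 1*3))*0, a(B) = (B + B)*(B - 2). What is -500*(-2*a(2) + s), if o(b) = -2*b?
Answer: 0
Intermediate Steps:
a(B) = 2*B*(-2 + B) (a(B) = (2*B)*(-2 + B) = 2*B*(-2 + B))
s = 0 (s = -(-2 - 2*(1 - 1*3))*0/3 = -(-2 - 2*(1 - 3))*0/3 = -(-2 - 2*(-2))*0/3 = -(-2 + 4)*0/3 = -2*0/3 = -⅓*0 = 0)
-500*(-2*a(2) + s) = -500*(-4*2*(-2 + 2) + 0) = -500*(-4*2*0 + 0) = -500*(-2*0 + 0) = -500*(0 + 0) = -500*0 = 0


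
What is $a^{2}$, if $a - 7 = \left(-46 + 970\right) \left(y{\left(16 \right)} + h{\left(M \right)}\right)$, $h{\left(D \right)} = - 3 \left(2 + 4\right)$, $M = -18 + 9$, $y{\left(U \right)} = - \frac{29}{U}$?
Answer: $\frac{5358093601}{16} \approx 3.3488 \cdot 10^{8}$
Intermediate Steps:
$M = -9$
$h{\left(D \right)} = -18$ ($h{\left(D \right)} = \left(-3\right) 6 = -18$)
$a = - \frac{73199}{4}$ ($a = 7 + \left(-46 + 970\right) \left(- \frac{29}{16} - 18\right) = 7 + 924 \left(\left(-29\right) \frac{1}{16} - 18\right) = 7 + 924 \left(- \frac{29}{16} - 18\right) = 7 + 924 \left(- \frac{317}{16}\right) = 7 - \frac{73227}{4} = - \frac{73199}{4} \approx -18300.0$)
$a^{2} = \left(- \frac{73199}{4}\right)^{2} = \frac{5358093601}{16}$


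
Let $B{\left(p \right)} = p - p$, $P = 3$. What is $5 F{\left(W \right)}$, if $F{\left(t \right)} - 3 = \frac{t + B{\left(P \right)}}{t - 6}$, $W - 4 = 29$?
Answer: $\frac{190}{9} \approx 21.111$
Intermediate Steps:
$W = 33$ ($W = 4 + 29 = 33$)
$B{\left(p \right)} = 0$
$F{\left(t \right)} = 3 + \frac{t}{-6 + t}$ ($F{\left(t \right)} = 3 + \frac{t + 0}{t - 6} = 3 + \frac{t}{-6 + t}$)
$5 F{\left(W \right)} = 5 \frac{2 \left(-9 + 2 \cdot 33\right)}{-6 + 33} = 5 \frac{2 \left(-9 + 66\right)}{27} = 5 \cdot 2 \cdot \frac{1}{27} \cdot 57 = 5 \cdot \frac{38}{9} = \frac{190}{9}$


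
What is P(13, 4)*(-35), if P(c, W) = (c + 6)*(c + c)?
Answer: -17290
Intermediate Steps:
P(c, W) = 2*c*(6 + c) (P(c, W) = (6 + c)*(2*c) = 2*c*(6 + c))
P(13, 4)*(-35) = (2*13*(6 + 13))*(-35) = (2*13*19)*(-35) = 494*(-35) = -17290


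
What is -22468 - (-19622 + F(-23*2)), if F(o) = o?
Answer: -2800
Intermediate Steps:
-22468 - (-19622 + F(-23*2)) = -22468 - (-19622 - 23*2) = -22468 - (-19622 - 46) = -22468 - 1*(-19668) = -22468 + 19668 = -2800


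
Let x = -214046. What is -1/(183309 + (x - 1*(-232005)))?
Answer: -1/201268 ≈ -4.9685e-6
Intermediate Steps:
-1/(183309 + (x - 1*(-232005))) = -1/(183309 + (-214046 - 1*(-232005))) = -1/(183309 + (-214046 + 232005)) = -1/(183309 + 17959) = -1/201268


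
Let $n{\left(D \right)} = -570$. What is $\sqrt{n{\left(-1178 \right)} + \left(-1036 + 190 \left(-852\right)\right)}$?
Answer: $i \sqrt{163486} \approx 404.33 i$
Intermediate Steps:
$\sqrt{n{\left(-1178 \right)} + \left(-1036 + 190 \left(-852\right)\right)} = \sqrt{-570 + \left(-1036 + 190 \left(-852\right)\right)} = \sqrt{-570 - 162916} = \sqrt{-163486} = i \sqrt{163486}$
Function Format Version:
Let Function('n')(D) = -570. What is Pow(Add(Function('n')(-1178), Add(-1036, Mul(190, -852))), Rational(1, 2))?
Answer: Mul(I, Pow(163486, Rational(1, 2))) ≈ Mul(404.33, I)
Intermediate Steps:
Pow(Add(Function('n')(-1178), Add(-1036, Mul(190, -852))), Rational(1, 2)) = Pow(Add(-570, Add(-1036, Mul(190, -852))), Rational(1, 2)) = Pow(Add(-570, Add(-1036, -161880)), Rational(1, 2)) = Pow(Add(-570, -162916), Rational(1, 2)) = Pow(-163486, Rational(1, 2)) = Mul(I, Pow(163486, Rational(1, 2)))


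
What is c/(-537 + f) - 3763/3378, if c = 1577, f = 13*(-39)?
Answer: -1542613/587772 ≈ -2.6245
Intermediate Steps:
f = -507
c/(-537 + f) - 3763/3378 = 1577/(-537 - 507) - 3763/3378 = 1577/(-1044) - 3763*1/3378 = 1577*(-1/1044) - 3763/3378 = -1577/1044 - 3763/3378 = -1542613/587772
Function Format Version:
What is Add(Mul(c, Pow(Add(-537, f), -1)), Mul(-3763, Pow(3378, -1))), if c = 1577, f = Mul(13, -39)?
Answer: Rational(-1542613, 587772) ≈ -2.6245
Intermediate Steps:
f = -507
Add(Mul(c, Pow(Add(-537, f), -1)), Mul(-3763, Pow(3378, -1))) = Add(Mul(1577, Pow(Add(-537, -507), -1)), Mul(-3763, Pow(3378, -1))) = Add(Mul(1577, Pow(-1044, -1)), Mul(-3763, Rational(1, 3378))) = Add(Mul(1577, Rational(-1, 1044)), Rational(-3763, 3378)) = Add(Rational(-1577, 1044), Rational(-3763, 3378)) = Rational(-1542613, 587772)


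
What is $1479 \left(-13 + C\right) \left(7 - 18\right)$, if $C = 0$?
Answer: $211497$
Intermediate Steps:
$1479 \left(-13 + C\right) \left(7 - 18\right) = 1479 \left(-13 + 0\right) \left(7 - 18\right) = 1479 \left(\left(-13\right) \left(-11\right)\right) = 1479 \cdot 143 = 211497$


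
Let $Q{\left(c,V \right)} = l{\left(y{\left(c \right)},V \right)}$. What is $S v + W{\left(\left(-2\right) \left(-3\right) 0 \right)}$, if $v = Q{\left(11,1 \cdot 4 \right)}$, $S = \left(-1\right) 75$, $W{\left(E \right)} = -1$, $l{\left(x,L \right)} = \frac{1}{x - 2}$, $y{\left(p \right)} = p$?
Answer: $- \frac{28}{3} \approx -9.3333$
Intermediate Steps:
$l{\left(x,L \right)} = \frac{1}{-2 + x}$
$Q{\left(c,V \right)} = \frac{1}{-2 + c}$
$S = -75$
$v = \frac{1}{9}$ ($v = \frac{1}{-2 + 11} = \frac{1}{9} \approx 0.11111$)
$S v + W{\left(\left(-2\right) \left(-3\right) 0 \right)} = \left(-75\right) \frac{1}{9} - 1 = - \frac{25}{3} - 1 = - \frac{28}{3}$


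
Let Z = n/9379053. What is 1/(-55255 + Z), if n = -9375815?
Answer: -9379053/518248949330 ≈ -1.8098e-5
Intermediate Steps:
Z = -9375815/9379053 ≈ -0.99965
1/(-55255 + Z) = 1/(-55255 - 9375815/9379053) = 1/(-518248949330/9379053) = -9379053/518248949330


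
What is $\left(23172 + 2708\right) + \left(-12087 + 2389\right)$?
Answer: $16182$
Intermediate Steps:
$\left(23172 + 2708\right) + \left(-12087 + 2389\right) = 25880 - 9698 = 16182$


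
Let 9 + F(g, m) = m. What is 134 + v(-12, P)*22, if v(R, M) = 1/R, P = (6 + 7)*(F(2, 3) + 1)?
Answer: 793/6 ≈ 132.17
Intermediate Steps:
F(g, m) = -9 + m
P = -65 (P = (6 + 7)*((-9 + 3) + 1) = 13*(-6 + 1) = 13*(-5) = -65)
134 + v(-12, P)*22 = 134 + 22/(-12) = 134 - 1/12*22 = 134 - 11/6 = 793/6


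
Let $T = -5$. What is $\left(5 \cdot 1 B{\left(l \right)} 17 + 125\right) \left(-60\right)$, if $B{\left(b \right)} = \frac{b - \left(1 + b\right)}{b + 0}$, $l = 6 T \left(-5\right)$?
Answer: $-7466$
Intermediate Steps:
$l = 150$ ($l = 6 \left(-5\right) \left(-5\right) = \left(-30\right) \left(-5\right) = 150$)
$B{\left(b \right)} = - \frac{1}{b}$
$\left(5 \cdot 1 B{\left(l \right)} 17 + 125\right) \left(-60\right) = \left(5 \cdot 1 \left(- \frac{1}{150}\right) 17 + 125\right) \left(-60\right) = \left(5 \left(\left(-1\right) \frac{1}{150}\right) 17 + 125\right) \left(-60\right) = \left(5 \left(- \frac{1}{150}\right) 17 + 125\right) \left(-60\right) = \left(\left(- \frac{1}{30}\right) 17 + 125\right) \left(-60\right) = \left(- \frac{17}{30} + 125\right) \left(-60\right) = \frac{3733}{30} \left(-60\right) = -7466$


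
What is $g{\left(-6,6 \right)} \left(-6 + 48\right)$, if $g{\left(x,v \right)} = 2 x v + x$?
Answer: $-3276$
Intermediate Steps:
$g{\left(x,v \right)} = x + 2 v x$ ($g{\left(x,v \right)} = 2 v x + x = x + 2 v x$)
$g{\left(-6,6 \right)} \left(-6 + 48\right) = - 6 \left(1 + 2 \cdot 6\right) \left(-6 + 48\right) = - 6 \left(1 + 12\right) 42 = \left(-6\right) 13 \cdot 42 = \left(-78\right) 42 = -3276$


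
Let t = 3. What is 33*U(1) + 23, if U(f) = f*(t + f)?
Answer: 155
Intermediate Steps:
U(f) = f*(3 + f)
33*U(1) + 23 = 33*(1*(3 + 1)) + 23 = 33*(1*4) + 23 = 33*4 + 23 = 132 + 23 = 155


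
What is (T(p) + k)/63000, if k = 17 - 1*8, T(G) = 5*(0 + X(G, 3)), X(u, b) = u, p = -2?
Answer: -1/63000 ≈ -1.5873e-5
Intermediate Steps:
T(G) = 5*G (T(G) = 5*(0 + G) = 5*G)
k = 9 (k = 17 - 8 = 9)
(T(p) + k)/63000 = (5*(-2) + 9)/63000 = (-10 + 9)*(1/63000) = -1*1/63000 = -1/63000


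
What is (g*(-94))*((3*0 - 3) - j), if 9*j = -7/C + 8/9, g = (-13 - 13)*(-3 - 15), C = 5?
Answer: 5826496/45 ≈ 1.2948e+5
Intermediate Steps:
g = 468 (g = -26*(-18) = 468)
j = -23/405 (j = (-7/5 + 8/9)/9 = (⅑)*(-23/45) = -23/405 ≈ -0.056790)
(g*(-94))*((3*0 - 3) - j) = (468*(-94))*((3*0 - 3) - 1*(-23/405)) = -43992*((0 - 3) + 23/405) = -43992*(-3 + 23/405) = -43992*(-1192/405) = 5826496/45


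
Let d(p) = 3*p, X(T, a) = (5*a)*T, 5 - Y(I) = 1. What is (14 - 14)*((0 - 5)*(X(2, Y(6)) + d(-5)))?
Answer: 0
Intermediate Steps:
Y(I) = 4 (Y(I) = 5 - 1*1 = 5 - 1 = 4)
X(T, a) = 5*T*a
(14 - 14)*((0 - 5)*(X(2, Y(6)) + d(-5))) = (14 - 14)*((0 - 5)*(5*2*4 + 3*(-5))) = 0*(-5*(40 - 15)) = 0*(-5*25) = 0*(-125) = 0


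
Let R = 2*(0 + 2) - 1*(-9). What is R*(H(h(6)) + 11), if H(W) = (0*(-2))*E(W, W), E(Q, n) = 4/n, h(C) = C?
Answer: 143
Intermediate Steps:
R = 13 (R = 2*2 + 9 = 4 + 9 = 13)
H(W) = 0 (H(W) = (0*(-2))*(4/W) = 0*(4/W) = 0)
R*(H(h(6)) + 11) = 13*(0 + 11) = 13*11 = 143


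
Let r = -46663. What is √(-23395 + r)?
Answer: I*√70058 ≈ 264.68*I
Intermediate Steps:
√(-23395 + r) = √(-23395 - 46663) = √(-70058) = I*√70058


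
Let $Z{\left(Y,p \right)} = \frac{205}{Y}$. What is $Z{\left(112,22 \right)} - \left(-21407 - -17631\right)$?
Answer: $\frac{423117}{112} \approx 3777.8$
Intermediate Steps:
$Z{\left(112,22 \right)} - \left(-21407 - -17631\right) = \frac{205}{112} - \left(-21407 - -17631\right) = 205 \cdot \frac{1}{112} - \left(-21407 + 17631\right) = \frac{205}{112} - -3776 = \frac{205}{112} + 3776 = \frac{423117}{112}$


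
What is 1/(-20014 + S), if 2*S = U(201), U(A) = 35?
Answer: -2/39993 ≈ -5.0009e-5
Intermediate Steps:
S = 35/2 (S = (½)*35 = 35/2 ≈ 17.500)
1/(-20014 + S) = 1/(-20014 + 35/2) = 1/(-39993/2) = -2/39993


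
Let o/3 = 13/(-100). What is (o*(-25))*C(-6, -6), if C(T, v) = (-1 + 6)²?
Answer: 975/4 ≈ 243.75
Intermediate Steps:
o = -39/100 (o = 3*(13/(-100)) = 3*(13*(-1/100)) = 3*(-13/100) = -39/100 ≈ -0.39000)
C(T, v) = 25 (C(T, v) = 5² = 25)
(o*(-25))*C(-6, -6) = -39/100*(-25)*25 = (39/4)*25 = 975/4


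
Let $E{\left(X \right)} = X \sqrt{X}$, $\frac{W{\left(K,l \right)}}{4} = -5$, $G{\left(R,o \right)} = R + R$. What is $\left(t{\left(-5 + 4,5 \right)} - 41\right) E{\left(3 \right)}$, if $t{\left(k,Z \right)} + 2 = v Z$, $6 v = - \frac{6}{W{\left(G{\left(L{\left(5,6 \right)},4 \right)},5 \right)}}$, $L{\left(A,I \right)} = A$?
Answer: $- \frac{513 \sqrt{3}}{4} \approx -222.14$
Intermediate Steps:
$G{\left(R,o \right)} = 2 R$
$W{\left(K,l \right)} = -20$ ($W{\left(K,l \right)} = 4 \left(-5\right) = -20$)
$v = \frac{1}{20}$ ($v = \frac{\left(-6\right) \frac{1}{-20}}{6} = \frac{\left(-6\right) \left(- \frac{1}{20}\right)}{6} = \frac{1}{6} \cdot \frac{3}{10} = \frac{1}{20} \approx 0.05$)
$t{\left(k,Z \right)} = -2 + \frac{Z}{20}$
$E{\left(X \right)} = X^{\frac{3}{2}}$
$\left(t{\left(-5 + 4,5 \right)} - 41\right) E{\left(3 \right)} = \left(\left(-2 + \frac{1}{20} \cdot 5\right) - 41\right) 3^{\frac{3}{2}} = \left(\left(-2 + \frac{1}{4}\right) - 41\right) 3 \sqrt{3} = \left(- \frac{7}{4} - 41\right) 3 \sqrt{3} = - \frac{171 \cdot 3 \sqrt{3}}{4} = - \frac{513 \sqrt{3}}{4}$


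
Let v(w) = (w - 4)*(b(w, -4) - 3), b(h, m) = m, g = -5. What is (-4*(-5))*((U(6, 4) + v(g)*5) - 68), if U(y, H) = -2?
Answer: 4900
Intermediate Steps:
v(w) = 28 - 7*w (v(w) = (w - 4)*(-4 - 3) = (-4 + w)*(-7) = 28 - 7*w)
(-4*(-5))*((U(6, 4) + v(g)*5) - 68) = (-4*(-5))*((-2 + (28 - 7*(-5))*5) - 68) = 20*((-2 + (28 + 35)*5) - 68) = 20*((-2 + 63*5) - 68) = 20*((-2 + 315) - 68) = 20*(313 - 68) = 20*245 = 4900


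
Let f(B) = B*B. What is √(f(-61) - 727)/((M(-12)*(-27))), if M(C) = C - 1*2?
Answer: √2994/378 ≈ 0.14476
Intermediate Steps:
M(C) = -2 + C (M(C) = C - 2 = -2 + C)
f(B) = B²
√(f(-61) - 727)/((M(-12)*(-27))) = √((-61)² - 727)/(((-2 - 12)*(-27))) = √(3721 - 727)/((-14*(-27))) = √2994/378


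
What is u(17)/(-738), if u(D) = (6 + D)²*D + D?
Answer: -4505/369 ≈ -12.209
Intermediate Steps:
u(D) = D + D*(6 + D)² (u(D) = D*(6 + D)² + D = D + D*(6 + D)²)
u(17)/(-738) = (17*(1 + (6 + 17)²))/(-738) = (17*(1 + 23²))*(-1/738) = (17*(1 + 529))*(-1/738) = (17*530)*(-1/738) = 9010*(-1/738) = -4505/369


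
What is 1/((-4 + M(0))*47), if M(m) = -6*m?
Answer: -1/188 ≈ -0.0053191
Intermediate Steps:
1/((-4 + M(0))*47) = 1/((-4 - 6*0)*47) = 1/((-4 + 0)*47) = 1/(-4*47) = 1/(-188) = -1/188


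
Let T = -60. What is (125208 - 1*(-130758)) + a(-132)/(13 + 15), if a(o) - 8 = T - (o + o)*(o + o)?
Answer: 253475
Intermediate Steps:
a(o) = -52 - 4*o**2 (a(o) = 8 + (-60 - (o + o)*(o + o)) = 8 + (-60 - 2*o*2*o) = 8 + (-60 - 4*o**2) = -52 - 4*o**2)
(125208 - 1*(-130758)) + a(-132)/(13 + 15) = (125208 - 1*(-130758)) + (-52 - 4*(-132)**2)/(13 + 15) = (125208 + 130758) + (-52 - 4*17424)/28 = 255966 + (-52 - 69696)*(1/28) = 255966 - 69748*1/28 = 255966 - 2491 = 253475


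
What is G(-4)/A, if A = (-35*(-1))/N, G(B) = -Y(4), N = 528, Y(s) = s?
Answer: -2112/35 ≈ -60.343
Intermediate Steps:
G(B) = -4 (G(B) = -1*4 = -4)
A = 35/528 (A = -35*(-1)/528 = 35*(1/528) = 35/528 ≈ 0.066288)
G(-4)/A = -4/35/528 = -4*528/35 = -2112/35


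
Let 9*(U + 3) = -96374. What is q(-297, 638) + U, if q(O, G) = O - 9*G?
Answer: -150752/9 ≈ -16750.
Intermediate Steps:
U = -96401/9 (U = -3 + (⅑)*(-96374) = -3 - 96374/9 = -96401/9 ≈ -10711.)
q(-297, 638) + U = (-297 - 9*638) - 96401/9 = (-297 - 5742) - 96401/9 = -6039 - 96401/9 = -150752/9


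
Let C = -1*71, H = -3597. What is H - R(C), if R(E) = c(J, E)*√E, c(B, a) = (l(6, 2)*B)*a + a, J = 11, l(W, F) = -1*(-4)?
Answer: -3597 + 3195*I*√71 ≈ -3597.0 + 26922.0*I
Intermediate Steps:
l(W, F) = 4
C = -71
c(B, a) = a + 4*B*a (c(B, a) = (4*B)*a + a = 4*B*a + a = a + 4*B*a)
R(E) = 45*E^(3/2) (R(E) = (E*(1 + 4*11))*√E = (E*(1 + 44))*√E = (E*45)*√E = (45*E)*√E = 45*E^(3/2))
H - R(C) = -3597 - 45*(-71)^(3/2) = -3597 - 45*(-71*I*√71) = -3597 - (-3195)*I*√71 = -3597 + 3195*I*√71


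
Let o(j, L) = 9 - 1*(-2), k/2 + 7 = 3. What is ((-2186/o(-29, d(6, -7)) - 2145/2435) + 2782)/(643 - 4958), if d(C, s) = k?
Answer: -13833873/23115455 ≈ -0.59847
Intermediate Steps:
k = -8 (k = -14 + 2*3 = -14 + 6 = -8)
d(C, s) = -8
o(j, L) = 11 (o(j, L) = 9 + 2 = 11)
((-2186/o(-29, d(6, -7)) - 2145/2435) + 2782)/(643 - 4958) = ((-2186/11 - 2145/2435) + 2782)/(643 - 4958) = ((-2186*1/11 - 2145*1/2435) + 2782)/(-4315) = ((-2186/11 - 429/487) + 2782)*(-1/4315) = (-1069301/5357 + 2782)*(-1/4315) = (13833873/5357)*(-1/4315) = -13833873/23115455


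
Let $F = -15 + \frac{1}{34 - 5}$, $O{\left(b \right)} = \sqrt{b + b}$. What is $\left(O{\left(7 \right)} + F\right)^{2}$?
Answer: $\frac{200130}{841} - \frac{868 \sqrt{14}}{29} \approx 125.97$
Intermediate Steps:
$O{\left(b \right)} = \sqrt{2} \sqrt{b}$ ($O{\left(b \right)} = \sqrt{2 b} = \sqrt{2} \sqrt{b}$)
$F = - \frac{434}{29}$ ($F = -15 + \frac{1}{29} = - \frac{434}{29} \approx -14.966$)
$\left(O{\left(7 \right)} + F\right)^{2} = \left(\sqrt{2} \sqrt{7} - \frac{434}{29}\right)^{2} = \left(\sqrt{14} - \frac{434}{29}\right)^{2} = \left(- \frac{434}{29} + \sqrt{14}\right)^{2}$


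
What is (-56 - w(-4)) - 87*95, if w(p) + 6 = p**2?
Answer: -8331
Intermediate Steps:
w(p) = -6 + p**2
(-56 - w(-4)) - 87*95 = (-56 - (-6 + (-4)**2)) - 87*95 = (-56 - (-6 + 16)) - 8265 = (-56 - 1*10) - 8265 = (-56 - 10) - 8265 = -66 - 8265 = -8331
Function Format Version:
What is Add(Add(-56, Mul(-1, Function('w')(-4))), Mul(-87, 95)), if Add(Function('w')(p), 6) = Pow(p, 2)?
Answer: -8331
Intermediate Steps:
Function('w')(p) = Add(-6, Pow(p, 2))
Add(Add(-56, Mul(-1, Function('w')(-4))), Mul(-87, 95)) = Add(Add(-56, Mul(-1, Add(-6, Pow(-4, 2)))), Mul(-87, 95)) = Add(Add(-56, Mul(-1, Add(-6, 16))), -8265) = Add(Add(-56, Mul(-1, 10)), -8265) = Add(Add(-56, -10), -8265) = Add(-66, -8265) = -8331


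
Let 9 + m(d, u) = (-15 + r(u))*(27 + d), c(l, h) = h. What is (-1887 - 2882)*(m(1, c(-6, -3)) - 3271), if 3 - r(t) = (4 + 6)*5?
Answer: 23921304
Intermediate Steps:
r(t) = -47 (r(t) = 3 - (4 + 6)*5 = 3 - 10*5 = 3 - 1*50 = 3 - 50 = -47)
m(d, u) = -1683 - 62*d (m(d, u) = -9 + (-15 - 47)*(27 + d) = -9 - 62*(27 + d) = -9 + (-1674 - 62*d) = -1683 - 62*d)
(-1887 - 2882)*(m(1, c(-6, -3)) - 3271) = (-1887 - 2882)*((-1683 - 62*1) - 3271) = -4769*((-1683 - 62) - 3271) = -4769*(-1745 - 3271) = -4769*(-5016) = 23921304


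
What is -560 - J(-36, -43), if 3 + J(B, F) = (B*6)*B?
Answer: -8333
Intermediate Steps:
J(B, F) = -3 + 6*B**2 (J(B, F) = -3 + (B*6)*B = -3 + (6*B)*B = -3 + 6*B**2)
-560 - J(-36, -43) = -560 - (-3 + 6*(-36)**2) = -560 - (-3 + 6*1296) = -560 - (-3 + 7776) = -560 - 1*7773 = -560 - 7773 = -8333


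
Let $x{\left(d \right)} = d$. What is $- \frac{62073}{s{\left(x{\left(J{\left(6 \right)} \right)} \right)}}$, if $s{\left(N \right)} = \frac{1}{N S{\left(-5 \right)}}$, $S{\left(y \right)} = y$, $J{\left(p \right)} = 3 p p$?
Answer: $33519420$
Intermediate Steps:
$J{\left(p \right)} = 3 p^{2}$
$s{\left(N \right)} = - \frac{1}{5 N}$ ($s{\left(N \right)} = \frac{1}{N \left(-5\right)} = \frac{1}{\left(-5\right) N} = - \frac{1}{5 N}$)
$- \frac{62073}{s{\left(x{\left(J{\left(6 \right)} \right)} \right)}} = - \frac{62073}{\left(- \frac{1}{5}\right) \frac{1}{3 \cdot 6^{2}}} = - \frac{62073}{\left(- \frac{1}{5}\right) \frac{1}{3 \cdot 36}} = - \frac{62073}{\left(- \frac{1}{5}\right) \frac{1}{108}} = - \frac{62073}{- \frac{1}{540}} = \left(-62073\right) \left(-540\right) = 33519420$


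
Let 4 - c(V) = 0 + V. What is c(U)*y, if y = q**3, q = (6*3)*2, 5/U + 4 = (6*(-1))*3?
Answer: 2169504/11 ≈ 1.9723e+5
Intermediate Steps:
U = -5/22 (U = 5/(-4 + (6*(-1))*3) = 5/(-4 - 6*3) = 5/(-4 - 18) = 5/(-22) = 5*(-1/22) = -5/22 ≈ -0.22727)
q = 36 (q = 18*2 = 36)
c(V) = 4 - V (c(V) = 4 - (0 + V) = 4 - V)
y = 46656 (y = 36**3 = 46656)
c(U)*y = (4 - 1*(-5/22))*46656 = (4 + 5/22)*46656 = (93/22)*46656 = 2169504/11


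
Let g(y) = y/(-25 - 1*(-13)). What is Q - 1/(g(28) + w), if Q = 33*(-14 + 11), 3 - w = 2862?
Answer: -849813/8584 ≈ -99.000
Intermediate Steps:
w = -2859 (w = 3 - 1*2862 = 3 - 2862 = -2859)
g(y) = -y/12 (g(y) = y/(-25 + 13) = y/(-12) = y*(-1/12) = -y/12)
Q = -99 (Q = 33*(-3) = -99)
Q - 1/(g(28) + w) = -99 - 1/(-1/12*28 - 2859) = -99 - 1/(-7/3 - 2859) = -99 - 1/(-8584/3) = -99 - 1*(-3/8584) = -99 + 3/8584 = -849813/8584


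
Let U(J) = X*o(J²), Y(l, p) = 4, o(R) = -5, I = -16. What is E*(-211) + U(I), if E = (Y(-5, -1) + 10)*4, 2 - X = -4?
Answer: -11846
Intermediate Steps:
X = 6 (X = 2 - 1*(-4) = 2 + 4 = 6)
E = 56 (E = (4 + 10)*4 = 14*4 = 56)
U(J) = -30 (U(J) = 6*(-5) = -30)
E*(-211) + U(I) = 56*(-211) - 30 = -11816 - 30 = -11846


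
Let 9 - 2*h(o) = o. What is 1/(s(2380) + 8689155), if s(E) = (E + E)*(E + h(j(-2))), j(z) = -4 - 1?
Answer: 1/20051275 ≈ 4.9872e-8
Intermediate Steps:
j(z) = -5
h(o) = 9/2 - o/2
s(E) = 2*E*(7 + E) (s(E) = (E + E)*(E + (9/2 - ½*(-5))) = (2*E)*(E + (9/2 + 5/2)) = (2*E)*(E + 7) = (2*E)*(7 + E) = 2*E*(7 + E))
1/(s(2380) + 8689155) = 1/(2*2380*(7 + 2380) + 8689155) = 1/(2*2380*2387 + 8689155) = 1/(11362120 + 8689155) = 1/20051275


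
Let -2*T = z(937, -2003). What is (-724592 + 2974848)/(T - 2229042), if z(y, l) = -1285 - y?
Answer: -2250256/2227931 ≈ -1.0100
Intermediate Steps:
T = 1111 (T = -(-1285 - 1*937)/2 = -(-1285 - 937)/2 = -½*(-2222) = 1111)
(-724592 + 2974848)/(T - 2229042) = (-724592 + 2974848)/(1111 - 2229042) = 2250256/(-2227931) = 2250256*(-1/2227931) = -2250256/2227931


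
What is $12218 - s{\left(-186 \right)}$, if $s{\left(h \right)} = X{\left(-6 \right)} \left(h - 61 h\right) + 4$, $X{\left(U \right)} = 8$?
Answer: $-77066$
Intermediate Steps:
$s{\left(h \right)} = 4 - 480 h$ ($s{\left(h \right)} = 8 \left(h - 61 h\right) + 4 = 8 \left(- 60 h\right) + 4 = - 480 h + 4 = 4 - 480 h$)
$12218 - s{\left(-186 \right)} = 12218 - \left(4 - -89280\right) = 12218 - \left(4 + 89280\right) = 12218 - 89284 = -77066$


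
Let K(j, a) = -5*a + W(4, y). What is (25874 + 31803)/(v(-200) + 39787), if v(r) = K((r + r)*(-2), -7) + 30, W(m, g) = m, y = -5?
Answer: 57677/39856 ≈ 1.4471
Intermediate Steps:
K(j, a) = 4 - 5*a (K(j, a) = -5*a + 4 = 4 - 5*a)
v(r) = 69 (v(r) = (4 - 5*(-7)) + 30 = (4 + 35) + 30 = 39 + 30 = 69)
(25874 + 31803)/(v(-200) + 39787) = (25874 + 31803)/(69 + 39787) = 57677/39856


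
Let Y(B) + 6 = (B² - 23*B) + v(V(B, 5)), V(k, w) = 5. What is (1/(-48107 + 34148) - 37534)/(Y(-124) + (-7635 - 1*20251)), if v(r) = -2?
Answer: 523937107/134927694 ≈ 3.8831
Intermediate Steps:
Y(B) = -8 + B² - 23*B (Y(B) = -6 + ((B² - 23*B) - 2) = -6 + (-2 + B² - 23*B) = -8 + B² - 23*B)
(1/(-48107 + 34148) - 37534)/(Y(-124) + (-7635 - 1*20251)) = (1/(-48107 + 34148) - 37534)/((-8 + (-124)² - 23*(-124)) + (-7635 - 1*20251)) = (1/(-13959) - 37534)/((-8 + 15376 + 2852) + (-7635 - 20251)) = (-1/13959 - 37534)/(18220 - 27886) = -523937107/13959/(-9666) = -523937107/13959*(-1/9666) = 523937107/134927694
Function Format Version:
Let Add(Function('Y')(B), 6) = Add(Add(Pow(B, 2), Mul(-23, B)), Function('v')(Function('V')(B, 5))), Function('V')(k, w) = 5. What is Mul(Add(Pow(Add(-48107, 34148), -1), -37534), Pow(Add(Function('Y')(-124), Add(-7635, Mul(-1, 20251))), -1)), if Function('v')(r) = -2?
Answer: Rational(523937107, 134927694) ≈ 3.8831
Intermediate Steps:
Function('Y')(B) = Add(-8, Pow(B, 2), Mul(-23, B)) (Function('Y')(B) = Add(-6, Add(Add(Pow(B, 2), Mul(-23, B)), -2)) = Add(-6, Add(-2, Pow(B, 2), Mul(-23, B))) = Add(-8, Pow(B, 2), Mul(-23, B)))
Mul(Add(Pow(Add(-48107, 34148), -1), -37534), Pow(Add(Function('Y')(-124), Add(-7635, Mul(-1, 20251))), -1)) = Mul(Add(Pow(Add(-48107, 34148), -1), -37534), Pow(Add(Add(-8, Pow(-124, 2), Mul(-23, -124)), Add(-7635, Mul(-1, 20251))), -1)) = Mul(Add(Pow(-13959, -1), -37534), Pow(Add(Add(-8, 15376, 2852), Add(-7635, -20251)), -1)) = Mul(Add(Rational(-1, 13959), -37534), Pow(Add(18220, -27886), -1)) = Mul(Rational(-523937107, 13959), Pow(-9666, -1)) = Mul(Rational(-523937107, 13959), Rational(-1, 9666)) = Rational(523937107, 134927694)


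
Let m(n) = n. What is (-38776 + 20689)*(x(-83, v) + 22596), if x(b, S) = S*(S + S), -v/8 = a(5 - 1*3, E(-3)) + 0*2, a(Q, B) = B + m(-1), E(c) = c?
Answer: -445736028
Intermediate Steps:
a(Q, B) = -1 + B (a(Q, B) = B - 1 = -1 + B)
v = 32 (v = -8*((-1 - 3) + 0*2) = -8*(-4 + 0) = -8*(-4) = 32)
x(b, S) = 2*S**2 (x(b, S) = S*(2*S) = 2*S**2)
(-38776 + 20689)*(x(-83, v) + 22596) = (-38776 + 20689)*(2*32**2 + 22596) = -18087*(2*1024 + 22596) = -18087*(2048 + 22596) = -18087*24644 = -445736028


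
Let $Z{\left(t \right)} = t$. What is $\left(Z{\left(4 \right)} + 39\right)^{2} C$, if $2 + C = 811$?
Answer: $1495841$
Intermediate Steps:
$C = 809$ ($C = -2 + 811 = 809$)
$\left(Z{\left(4 \right)} + 39\right)^{2} C = \left(4 + 39\right)^{2} \cdot 809 = 43^{2} \cdot 809 = 1849 \cdot 809 = 1495841$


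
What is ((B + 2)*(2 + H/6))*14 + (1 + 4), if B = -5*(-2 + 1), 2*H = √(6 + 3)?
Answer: 451/2 ≈ 225.50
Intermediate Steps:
H = 3/2 (H = √(6 + 3)/2 = √9/2 = (½)*3 = 3/2 ≈ 1.5000)
B = 5 (B = -5*(-1) = 5)
((B + 2)*(2 + H/6))*14 + (1 + 4) = ((5 + 2)*(2 + (3/2)/6))*14 + (1 + 4) = (7*(2 + (3/2)*(⅙)))*14 + 5 = (7*(2 + ¼))*14 + 5 = (7*(9/4))*14 + 5 = (63/4)*14 + 5 = 441/2 + 5 = 451/2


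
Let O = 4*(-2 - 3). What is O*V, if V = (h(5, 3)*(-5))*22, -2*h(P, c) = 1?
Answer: -1100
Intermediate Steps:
h(P, c) = -½ (h(P, c) = -½*1 = -½)
O = -20 (O = 4*(-5) = -20)
V = 55 (V = -½*(-5)*22 = (5/2)*22 = 55)
O*V = -20*55 = -1100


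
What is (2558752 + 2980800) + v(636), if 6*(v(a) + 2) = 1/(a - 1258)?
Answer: 20673600599/3732 ≈ 5.5396e+6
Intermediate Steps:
v(a) = -2 + 1/(6*(-1258 + a)) (v(a) = -2 + 1/(6*(a - 1258)) = -2 + 1/(6*(-1258 + a)))
(2558752 + 2980800) + v(636) = (2558752 + 2980800) + (15097 - 12*636)/(6*(-1258 + 636)) = 5539552 + (⅙)*(15097 - 7632)/(-622) = 5539552 + (⅙)*(-1/622)*7465 = 5539552 - 7465/3732 = 20673600599/3732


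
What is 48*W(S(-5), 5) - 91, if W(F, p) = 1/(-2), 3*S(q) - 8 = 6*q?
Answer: -115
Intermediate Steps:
S(q) = 8/3 + 2*q (S(q) = 8/3 + (6*q)/3 = 8/3 + 2*q)
W(F, p) = -½
48*W(S(-5), 5) - 91 = 48*(-½) - 91 = -24 - 91 = -115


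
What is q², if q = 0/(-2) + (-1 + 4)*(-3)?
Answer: 81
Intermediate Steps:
q = -9 (q = 0*(-½) + 3*(-3) = 0 - 9 = -9)
q² = (-9)² = 81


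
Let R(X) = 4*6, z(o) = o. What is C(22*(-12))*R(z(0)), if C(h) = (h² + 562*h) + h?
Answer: -1894464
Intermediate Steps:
C(h) = h² + 563*h
R(X) = 24
C(22*(-12))*R(z(0)) = ((22*(-12))*(563 + 22*(-12)))*24 = -264*(563 - 264)*24 = -264*299*24 = -78936*24 = -1894464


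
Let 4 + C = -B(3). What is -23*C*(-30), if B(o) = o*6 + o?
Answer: -17250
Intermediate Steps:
B(o) = 7*o (B(o) = 6*o + o = 7*o)
C = -25 (C = -4 - 7*3 = -4 - 1*21 = -4 - 21 = -25)
-23*C*(-30) = -23*(-25)*(-30) = 575*(-30) = -17250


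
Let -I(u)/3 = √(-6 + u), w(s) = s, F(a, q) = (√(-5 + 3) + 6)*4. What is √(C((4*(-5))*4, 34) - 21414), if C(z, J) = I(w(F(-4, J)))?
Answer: √(-21414 - 3*√2*√(9 + 2*I*√2)) ≈ 0.0067 - 146.38*I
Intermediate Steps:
F(a, q) = 24 + 4*I*√2 (F(a, q) = (√(-2) + 6)*4 = (I*√2 + 6)*4 = (6 + I*√2)*4 = 24 + 4*I*√2)
I(u) = -3*√(-6 + u)
C(z, J) = -3*√(18 + 4*I*√2) (C(z, J) = -3*√(-6 + (24 + 4*I*√2)) = -3*√(18 + 4*I*√2))
√(C((4*(-5))*4, 34) - 21414) = √(-3*√(18 + 4*I*√2) - 21414) = √(-21414 - 3*√(18 + 4*I*√2))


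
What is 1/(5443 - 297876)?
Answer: -1/292433 ≈ -3.4196e-6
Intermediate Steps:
1/(5443 - 297876) = 1/(-292433) = -1/292433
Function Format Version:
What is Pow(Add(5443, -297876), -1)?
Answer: Rational(-1, 292433) ≈ -3.4196e-6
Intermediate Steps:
Pow(Add(5443, -297876), -1) = Pow(-292433, -1) = Rational(-1, 292433)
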